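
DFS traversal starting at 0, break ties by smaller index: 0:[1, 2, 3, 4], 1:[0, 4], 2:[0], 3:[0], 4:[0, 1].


DFS stack-based: start with [0]
Visit order: [0, 1, 4, 2, 3]


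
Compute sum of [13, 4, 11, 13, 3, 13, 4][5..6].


Prefix sums: [0, 13, 17, 28, 41, 44, 57, 61]
Sum[5..6] = prefix[7] - prefix[5] = 61 - 44 = 17


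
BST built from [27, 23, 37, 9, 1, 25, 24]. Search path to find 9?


BST root = 27
Search for 9: compare at each node
Path: [27, 23, 9]


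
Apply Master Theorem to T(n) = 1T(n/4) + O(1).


a=1, b=4, c=0. log_4(1)=0 = c=0. Case 2: O(n^c log n) = O(log n)
Complexity: O(log n)


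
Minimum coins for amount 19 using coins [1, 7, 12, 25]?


dp[0]=0; dp[i]=1+min(dp[i-c] for c in coins)
...dp[14]=2, dp[15]=3, dp[16]=4, dp[17]=5, dp[18]=6, dp[19]=2
Minimum coins for 19 = 2


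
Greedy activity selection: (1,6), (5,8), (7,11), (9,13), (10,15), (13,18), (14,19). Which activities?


Greedy: pick earliest-ending, then skip overlaps.
Selected (3 activities): [(1, 6), (7, 11), (13, 18)]


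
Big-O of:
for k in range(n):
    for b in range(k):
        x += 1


Per nesting level: O(n) * O(n) [triangular over k] = O(n^2)
Complexity: O(n^2)


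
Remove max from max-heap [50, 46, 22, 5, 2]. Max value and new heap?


Max = 50
Replace root with last, heapify down
Resulting heap: [46, 5, 22, 2]


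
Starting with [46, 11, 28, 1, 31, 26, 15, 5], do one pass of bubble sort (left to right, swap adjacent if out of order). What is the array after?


After one pass: [11, 28, 1, 31, 26, 15, 5, 46]


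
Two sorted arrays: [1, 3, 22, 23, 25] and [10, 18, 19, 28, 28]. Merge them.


Compare heads, take smaller each step.
Merged: [1, 3, 10, 18, 19, 22, 23, 25, 28, 28]


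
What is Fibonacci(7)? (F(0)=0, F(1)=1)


F(n)=F(n-1)+F(n-2)
...F(5)=5, F(6)=8, F(7)=13


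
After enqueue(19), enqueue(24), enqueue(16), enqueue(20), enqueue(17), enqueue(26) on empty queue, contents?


enqueue(19) -> [19]
enqueue(24) -> [19, 24]
enqueue(16) -> [19, 24, 16]
enqueue(20) -> [19, 24, 16, 20]
enqueue(17) -> [19, 24, 16, 20, 17]
enqueue(26) -> [19, 24, 16, 20, 17, 26]
Final queue (front to back): [19, 24, 16, 20, 17, 26]


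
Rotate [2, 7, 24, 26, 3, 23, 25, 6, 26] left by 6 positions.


Left rotate by 6: [25, 6, 26, 2, 7, 24, 26, 3, 23]


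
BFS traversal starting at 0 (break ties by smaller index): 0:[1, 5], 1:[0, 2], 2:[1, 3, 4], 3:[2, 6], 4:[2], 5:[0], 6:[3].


BFS queue: start with [0]
Visit order: [0, 1, 5, 2, 3, 4, 6]


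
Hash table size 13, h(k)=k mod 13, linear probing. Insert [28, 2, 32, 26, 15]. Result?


Insertions: 28->slot 2; 2->slot 3; 32->slot 6; 26->slot 0; 15->slot 4
Table: [26, None, 28, 2, 15, None, 32, None, None, None, None, None, None]


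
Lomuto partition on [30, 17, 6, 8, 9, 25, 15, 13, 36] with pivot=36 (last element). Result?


Elements <= 36 go left of pivot.
Result: [30, 17, 6, 8, 9, 25, 15, 13, 36], pivot at index 8


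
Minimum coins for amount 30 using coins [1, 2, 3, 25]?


dp[0]=0; dp[i]=1+min(dp[i-c] for c in coins)
...dp[25]=1, dp[26]=2, dp[27]=2, dp[28]=2, dp[29]=3, dp[30]=3
Minimum coins for 30 = 3


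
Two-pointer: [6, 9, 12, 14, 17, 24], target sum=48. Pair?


Two pointers: lo=0, hi=5
No pair sums to 48


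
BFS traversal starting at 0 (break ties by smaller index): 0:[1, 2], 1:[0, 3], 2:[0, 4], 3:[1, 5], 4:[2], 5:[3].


BFS queue: start with [0]
Visit order: [0, 1, 2, 3, 4, 5]


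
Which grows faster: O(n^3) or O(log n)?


logarithmic grows slower than cubic
O(log n) is asymptotically smaller; O(n^3) grows faster


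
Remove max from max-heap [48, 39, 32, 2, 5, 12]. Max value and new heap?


Max = 48
Replace root with last, heapify down
Resulting heap: [39, 12, 32, 2, 5]


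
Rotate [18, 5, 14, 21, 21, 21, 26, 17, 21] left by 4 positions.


Left rotate by 4: [21, 21, 26, 17, 21, 18, 5, 14, 21]


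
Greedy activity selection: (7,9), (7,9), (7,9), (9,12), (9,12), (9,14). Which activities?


Greedy: pick earliest-ending, then skip overlaps.
Selected (2 activities): [(7, 9), (9, 12)]


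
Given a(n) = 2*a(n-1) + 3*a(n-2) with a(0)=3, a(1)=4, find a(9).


Build bottom-up:
...a(7)=3826, a(8)=11483, a(9)=2*11483+3*3826=34444


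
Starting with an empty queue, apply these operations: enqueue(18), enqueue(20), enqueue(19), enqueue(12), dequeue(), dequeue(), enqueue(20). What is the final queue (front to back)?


enqueue(18) -> [18]
enqueue(20) -> [18, 20]
enqueue(19) -> [18, 20, 19]
enqueue(12) -> [18, 20, 19, 12]
dequeue() returns 18 -> [20, 19, 12]
dequeue() returns 20 -> [19, 12]
enqueue(20) -> [19, 12, 20]
Final queue (front to back): [19, 12, 20]


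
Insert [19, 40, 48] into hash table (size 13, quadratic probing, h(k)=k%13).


Insertions: 19->slot 6; 40->slot 1; 48->slot 9
Table: [None, 40, None, None, None, None, 19, None, None, 48, None, None, None]


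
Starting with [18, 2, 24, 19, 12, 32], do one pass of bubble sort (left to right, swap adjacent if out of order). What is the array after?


After one pass: [2, 18, 19, 12, 24, 32]


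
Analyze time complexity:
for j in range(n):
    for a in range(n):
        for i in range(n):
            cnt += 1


Per nesting level: O(n) * O(n) * O(n) = O(n^3)
Complexity: O(n^3)


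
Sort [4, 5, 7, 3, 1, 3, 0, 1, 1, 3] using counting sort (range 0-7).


Count array: [1, 3, 0, 3, 1, 1, 0, 1]
Reconstruct: [0, 1, 1, 1, 3, 3, 3, 4, 5, 7]


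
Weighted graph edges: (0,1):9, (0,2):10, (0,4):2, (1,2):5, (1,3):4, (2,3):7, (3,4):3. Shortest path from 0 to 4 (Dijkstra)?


Dijkstra from 0:
Distances: {0: 0, 1: 9, 2: 10, 3: 5, 4: 2}
Shortest distance to 4 = 2, path = [0, 4]


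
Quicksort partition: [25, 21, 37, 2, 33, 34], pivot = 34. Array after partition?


Elements <= 34 go left of pivot.
Result: [25, 21, 2, 33, 34, 37], pivot at index 4


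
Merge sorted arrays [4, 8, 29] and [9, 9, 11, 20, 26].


Compare heads, take smaller each step.
Merged: [4, 8, 9, 9, 11, 20, 26, 29]


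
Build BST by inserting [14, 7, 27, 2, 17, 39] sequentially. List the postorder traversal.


Root = 14; build tree by BST insertion.
Postorder traversal: [2, 7, 17, 39, 27, 14]


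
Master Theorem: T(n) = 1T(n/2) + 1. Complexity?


a=1, b=2, c=0. log_2(1)=0 = c=0. Case 2: O(n^c log n) = O(log n)
Complexity: O(log n)


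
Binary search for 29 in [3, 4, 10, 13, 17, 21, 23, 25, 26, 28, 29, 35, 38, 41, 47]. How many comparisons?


Search for 29:
[0,14] mid=7 arr[7]=25
[8,14] mid=11 arr[11]=35
[8,10] mid=9 arr[9]=28
[10,10] mid=10 arr[10]=29
Total: 4 comparisons


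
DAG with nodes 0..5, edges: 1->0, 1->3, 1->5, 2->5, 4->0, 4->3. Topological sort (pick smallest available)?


Kahn's algorithm, process smallest node first
Order: [1, 2, 4, 0, 3, 5]


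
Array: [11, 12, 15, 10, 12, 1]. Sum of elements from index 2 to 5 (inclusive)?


Prefix sums: [0, 11, 23, 38, 48, 60, 61]
Sum[2..5] = prefix[6] - prefix[2] = 61 - 23 = 38


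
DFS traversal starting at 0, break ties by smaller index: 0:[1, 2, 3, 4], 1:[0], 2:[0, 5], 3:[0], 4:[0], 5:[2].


DFS stack-based: start with [0]
Visit order: [0, 1, 2, 5, 3, 4]


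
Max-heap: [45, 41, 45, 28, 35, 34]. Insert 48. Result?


Append 48: [45, 41, 45, 28, 35, 34, 48]
Bubble up: swap idx 6(48) with idx 2(45); swap idx 2(48) with idx 0(45)
Result: [48, 41, 45, 28, 35, 34, 45]


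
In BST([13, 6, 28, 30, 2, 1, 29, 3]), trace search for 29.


BST root = 13
Search for 29: compare at each node
Path: [13, 28, 30, 29]


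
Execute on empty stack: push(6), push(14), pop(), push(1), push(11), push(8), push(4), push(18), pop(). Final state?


push(6) -> [6]
push(14) -> [6, 14]
pop() returns 14 -> [6]
push(1) -> [6, 1]
push(11) -> [6, 1, 11]
push(8) -> [6, 1, 11, 8]
push(4) -> [6, 1, 11, 8, 4]
push(18) -> [6, 1, 11, 8, 4, 18]
pop() returns 18 -> [6, 1, 11, 8, 4]
Final stack (bottom to top): [6, 1, 11, 8, 4]


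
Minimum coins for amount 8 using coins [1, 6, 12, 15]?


dp[0]=0; dp[i]=1+min(dp[i-c] for c in coins)
...dp[3]=3, dp[4]=4, dp[5]=5, dp[6]=1, dp[7]=2, dp[8]=3
Minimum coins for 8 = 3


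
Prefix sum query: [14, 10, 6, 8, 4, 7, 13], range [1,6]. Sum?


Prefix sums: [0, 14, 24, 30, 38, 42, 49, 62]
Sum[1..6] = prefix[7] - prefix[1] = 62 - 14 = 48


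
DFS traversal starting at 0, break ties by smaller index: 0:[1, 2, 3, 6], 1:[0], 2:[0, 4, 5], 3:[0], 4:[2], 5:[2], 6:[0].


DFS stack-based: start with [0]
Visit order: [0, 1, 2, 4, 5, 3, 6]


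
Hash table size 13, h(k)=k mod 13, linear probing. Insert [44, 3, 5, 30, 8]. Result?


Insertions: 44->slot 5; 3->slot 3; 5->slot 6; 30->slot 4; 8->slot 8
Table: [None, None, None, 3, 30, 44, 5, None, 8, None, None, None, None]


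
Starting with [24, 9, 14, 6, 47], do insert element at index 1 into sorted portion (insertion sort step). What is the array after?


After one pass: [9, 24, 14, 6, 47]


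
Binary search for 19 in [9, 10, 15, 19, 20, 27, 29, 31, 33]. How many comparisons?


Search for 19:
[0,8] mid=4 arr[4]=20
[0,3] mid=1 arr[1]=10
[2,3] mid=2 arr[2]=15
[3,3] mid=3 arr[3]=19
Total: 4 comparisons


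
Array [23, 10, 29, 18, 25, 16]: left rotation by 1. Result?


Left rotate by 1: [10, 29, 18, 25, 16, 23]


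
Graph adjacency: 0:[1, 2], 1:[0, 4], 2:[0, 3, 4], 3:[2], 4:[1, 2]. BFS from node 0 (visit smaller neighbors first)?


BFS queue: start with [0]
Visit order: [0, 1, 2, 4, 3]


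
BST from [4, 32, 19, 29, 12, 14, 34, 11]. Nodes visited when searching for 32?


BST root = 4
Search for 32: compare at each node
Path: [4, 32]


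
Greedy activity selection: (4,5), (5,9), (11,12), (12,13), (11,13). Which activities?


Greedy: pick earliest-ending, then skip overlaps.
Selected (4 activities): [(4, 5), (5, 9), (11, 12), (12, 13)]


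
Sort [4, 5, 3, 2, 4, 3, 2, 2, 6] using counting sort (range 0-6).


Count array: [0, 0, 3, 2, 2, 1, 1]
Reconstruct: [2, 2, 2, 3, 3, 4, 4, 5, 6]


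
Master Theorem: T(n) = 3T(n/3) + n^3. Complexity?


a=3, b=3, c=3. log_3(3)=1 < c=3. Case 3: O(n^c) = O(n^3)
Complexity: O(n^3)


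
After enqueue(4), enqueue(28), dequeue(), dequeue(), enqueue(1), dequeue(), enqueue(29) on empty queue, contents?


enqueue(4) -> [4]
enqueue(28) -> [4, 28]
dequeue() returns 4 -> [28]
dequeue() returns 28 -> []
enqueue(1) -> [1]
dequeue() returns 1 -> []
enqueue(29) -> [29]
Final queue (front to back): [29]


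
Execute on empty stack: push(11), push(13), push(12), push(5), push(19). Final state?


push(11) -> [11]
push(13) -> [11, 13]
push(12) -> [11, 13, 12]
push(5) -> [11, 13, 12, 5]
push(19) -> [11, 13, 12, 5, 19]
Final stack (bottom to top): [11, 13, 12, 5, 19]


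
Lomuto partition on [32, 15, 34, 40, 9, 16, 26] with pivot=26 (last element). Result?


Elements <= 26 go left of pivot.
Result: [15, 9, 16, 26, 32, 34, 40], pivot at index 3


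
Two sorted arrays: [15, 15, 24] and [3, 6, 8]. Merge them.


Compare heads, take smaller each step.
Merged: [3, 6, 8, 15, 15, 24]


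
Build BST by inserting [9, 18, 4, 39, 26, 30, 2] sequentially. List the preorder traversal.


Root = 9; build tree by BST insertion.
Preorder traversal: [9, 4, 2, 18, 39, 26, 30]


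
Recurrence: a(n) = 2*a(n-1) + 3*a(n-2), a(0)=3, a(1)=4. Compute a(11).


Build bottom-up:
...a(9)=34444, a(10)=103337, a(11)=2*103337+3*34444=310006


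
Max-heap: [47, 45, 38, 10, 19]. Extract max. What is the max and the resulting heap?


Max = 47
Replace root with last, heapify down
Resulting heap: [45, 19, 38, 10]


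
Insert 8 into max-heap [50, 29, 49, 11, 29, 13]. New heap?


Append 8: [50, 29, 49, 11, 29, 13, 8]
Bubble up: no swaps needed
Result: [50, 29, 49, 11, 29, 13, 8]


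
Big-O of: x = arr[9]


Analysis: constant-time operation, no loop
Complexity: O(1)


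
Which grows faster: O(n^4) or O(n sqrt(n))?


n^1.5 grows slower than quartic
O(n sqrt(n)) is asymptotically smaller; O(n^4) grows faster


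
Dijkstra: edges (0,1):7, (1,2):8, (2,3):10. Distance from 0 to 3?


Dijkstra from 0:
Distances: {0: 0, 1: 7, 2: 15, 3: 25}
Shortest distance to 3 = 25, path = [0, 1, 2, 3]


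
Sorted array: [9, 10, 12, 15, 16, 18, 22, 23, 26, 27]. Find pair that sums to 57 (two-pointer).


Two pointers: lo=0, hi=9
No pair sums to 57


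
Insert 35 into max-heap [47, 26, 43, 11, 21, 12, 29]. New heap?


Append 35: [47, 26, 43, 11, 21, 12, 29, 35]
Bubble up: swap idx 7(35) with idx 3(11); swap idx 3(35) with idx 1(26)
Result: [47, 35, 43, 26, 21, 12, 29, 11]


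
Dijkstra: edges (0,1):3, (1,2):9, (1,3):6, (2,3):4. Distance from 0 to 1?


Dijkstra from 0:
Distances: {0: 0, 1: 3, 2: 12, 3: 9}
Shortest distance to 1 = 3, path = [0, 1]


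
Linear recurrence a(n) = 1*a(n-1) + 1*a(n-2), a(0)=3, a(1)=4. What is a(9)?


Build bottom-up:
...a(7)=76, a(8)=123, a(9)=1*123+1*76=199


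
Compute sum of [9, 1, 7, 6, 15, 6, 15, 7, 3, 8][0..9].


Prefix sums: [0, 9, 10, 17, 23, 38, 44, 59, 66, 69, 77]
Sum[0..9] = prefix[10] - prefix[0] = 77 - 0 = 77


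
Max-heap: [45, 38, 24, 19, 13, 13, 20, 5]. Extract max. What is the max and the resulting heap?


Max = 45
Replace root with last, heapify down
Resulting heap: [38, 19, 24, 5, 13, 13, 20]


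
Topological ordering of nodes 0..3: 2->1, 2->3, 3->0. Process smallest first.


Kahn's algorithm, process smallest node first
Order: [2, 1, 3, 0]


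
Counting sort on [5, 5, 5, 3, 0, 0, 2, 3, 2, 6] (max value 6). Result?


Count array: [2, 0, 2, 2, 0, 3, 1]
Reconstruct: [0, 0, 2, 2, 3, 3, 5, 5, 5, 6]


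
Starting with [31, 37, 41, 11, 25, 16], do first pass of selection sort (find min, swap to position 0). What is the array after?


After one pass: [11, 37, 41, 31, 25, 16]


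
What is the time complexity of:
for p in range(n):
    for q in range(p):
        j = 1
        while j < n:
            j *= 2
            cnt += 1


Per nesting level: O(n) * O(n) [triangular over p] * O(log n) = O(n^2 log n)
Complexity: O(n^2 log n)


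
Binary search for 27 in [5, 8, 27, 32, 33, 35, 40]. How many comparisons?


Search for 27:
[0,6] mid=3 arr[3]=32
[0,2] mid=1 arr[1]=8
[2,2] mid=2 arr[2]=27
Total: 3 comparisons


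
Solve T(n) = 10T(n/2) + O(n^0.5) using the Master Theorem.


a=10, b=2, c=0.5. log_2(10)=3.322 > c=0.5. Case 1: O(n^log_b(a)) = O(n^3.322)
Complexity: O(n^3.322)


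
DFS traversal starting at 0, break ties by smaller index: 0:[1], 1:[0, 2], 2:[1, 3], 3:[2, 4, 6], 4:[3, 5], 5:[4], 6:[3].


DFS stack-based: start with [0]
Visit order: [0, 1, 2, 3, 4, 5, 6]


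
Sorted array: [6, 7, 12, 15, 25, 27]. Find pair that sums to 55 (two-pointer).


Two pointers: lo=0, hi=5
No pair sums to 55


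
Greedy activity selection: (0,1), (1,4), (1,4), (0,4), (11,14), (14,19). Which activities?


Greedy: pick earliest-ending, then skip overlaps.
Selected (4 activities): [(0, 1), (1, 4), (11, 14), (14, 19)]


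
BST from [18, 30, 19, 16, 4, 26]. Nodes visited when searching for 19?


BST root = 18
Search for 19: compare at each node
Path: [18, 30, 19]


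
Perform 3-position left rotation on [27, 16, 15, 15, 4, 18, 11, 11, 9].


Left rotate by 3: [15, 4, 18, 11, 11, 9, 27, 16, 15]


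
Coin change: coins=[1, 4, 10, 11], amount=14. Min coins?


dp[0]=0; dp[i]=1+min(dp[i-c] for c in coins)
...dp[9]=3, dp[10]=1, dp[11]=1, dp[12]=2, dp[13]=3, dp[14]=2
Minimum coins for 14 = 2


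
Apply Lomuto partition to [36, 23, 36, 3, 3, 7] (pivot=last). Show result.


Elements <= 7 go left of pivot.
Result: [3, 3, 7, 36, 23, 36], pivot at index 2


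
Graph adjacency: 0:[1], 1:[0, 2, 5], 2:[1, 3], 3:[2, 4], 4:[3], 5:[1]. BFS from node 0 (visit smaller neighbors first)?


BFS queue: start with [0]
Visit order: [0, 1, 2, 5, 3, 4]


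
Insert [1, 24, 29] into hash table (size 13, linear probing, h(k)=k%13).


Insertions: 1->slot 1; 24->slot 11; 29->slot 3
Table: [None, 1, None, 29, None, None, None, None, None, None, None, 24, None]


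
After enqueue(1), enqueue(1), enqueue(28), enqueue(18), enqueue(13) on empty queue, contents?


enqueue(1) -> [1]
enqueue(1) -> [1, 1]
enqueue(28) -> [1, 1, 28]
enqueue(18) -> [1, 1, 28, 18]
enqueue(13) -> [1, 1, 28, 18, 13]
Final queue (front to back): [1, 1, 28, 18, 13]


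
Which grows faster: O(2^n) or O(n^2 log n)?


n^2 log n grows slower than exponential
O(n^2 log n) is asymptotically smaller; O(2^n) grows faster


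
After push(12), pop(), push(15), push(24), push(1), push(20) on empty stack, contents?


push(12) -> [12]
pop() returns 12 -> []
push(15) -> [15]
push(24) -> [15, 24]
push(1) -> [15, 24, 1]
push(20) -> [15, 24, 1, 20]
Final stack (bottom to top): [15, 24, 1, 20]


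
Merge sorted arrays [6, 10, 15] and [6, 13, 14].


Compare heads, take smaller each step.
Merged: [6, 6, 10, 13, 14, 15]


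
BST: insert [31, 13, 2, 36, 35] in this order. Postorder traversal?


Root = 31; build tree by BST insertion.
Postorder traversal: [2, 13, 35, 36, 31]


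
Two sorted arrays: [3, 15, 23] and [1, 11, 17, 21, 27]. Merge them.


Compare heads, take smaller each step.
Merged: [1, 3, 11, 15, 17, 21, 23, 27]


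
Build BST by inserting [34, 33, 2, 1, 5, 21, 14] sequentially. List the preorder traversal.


Root = 34; build tree by BST insertion.
Preorder traversal: [34, 33, 2, 1, 5, 21, 14]


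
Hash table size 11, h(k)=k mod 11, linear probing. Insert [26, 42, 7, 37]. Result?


Insertions: 26->slot 4; 42->slot 9; 7->slot 7; 37->slot 5
Table: [None, None, None, None, 26, 37, None, 7, None, 42, None]


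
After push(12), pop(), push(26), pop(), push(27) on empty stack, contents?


push(12) -> [12]
pop() returns 12 -> []
push(26) -> [26]
pop() returns 26 -> []
push(27) -> [27]
Final stack (bottom to top): [27]


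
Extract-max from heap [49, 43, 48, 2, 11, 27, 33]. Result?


Max = 49
Replace root with last, heapify down
Resulting heap: [48, 43, 33, 2, 11, 27]


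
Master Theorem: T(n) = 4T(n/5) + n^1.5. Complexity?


a=4, b=5, c=1.5. log_5(4)=0.861 < c=1.5. Case 3: O(n^c) = O(n^1.500)
Complexity: O(n^1.500)


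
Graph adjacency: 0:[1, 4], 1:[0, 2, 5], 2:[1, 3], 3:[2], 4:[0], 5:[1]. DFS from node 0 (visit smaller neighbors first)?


DFS stack-based: start with [0]
Visit order: [0, 1, 2, 3, 5, 4]


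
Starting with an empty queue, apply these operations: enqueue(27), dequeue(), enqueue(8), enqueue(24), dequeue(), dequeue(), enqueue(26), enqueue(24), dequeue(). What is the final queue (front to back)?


enqueue(27) -> [27]
dequeue() returns 27 -> []
enqueue(8) -> [8]
enqueue(24) -> [8, 24]
dequeue() returns 8 -> [24]
dequeue() returns 24 -> []
enqueue(26) -> [26]
enqueue(24) -> [26, 24]
dequeue() returns 26 -> [24]
Final queue (front to back): [24]


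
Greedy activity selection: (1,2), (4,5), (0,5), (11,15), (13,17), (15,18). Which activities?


Greedy: pick earliest-ending, then skip overlaps.
Selected (4 activities): [(1, 2), (4, 5), (11, 15), (15, 18)]


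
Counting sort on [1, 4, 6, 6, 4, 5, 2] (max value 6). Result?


Count array: [0, 1, 1, 0, 2, 1, 2]
Reconstruct: [1, 2, 4, 4, 5, 6, 6]


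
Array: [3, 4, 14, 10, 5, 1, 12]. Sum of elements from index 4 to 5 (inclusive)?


Prefix sums: [0, 3, 7, 21, 31, 36, 37, 49]
Sum[4..5] = prefix[6] - prefix[4] = 37 - 31 = 6


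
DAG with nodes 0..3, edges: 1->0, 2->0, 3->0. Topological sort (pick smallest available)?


Kahn's algorithm, process smallest node first
Order: [1, 2, 3, 0]


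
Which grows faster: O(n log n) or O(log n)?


logarithmic grows slower than linearithmic
O(log n) is asymptotically smaller; O(n log n) grows faster


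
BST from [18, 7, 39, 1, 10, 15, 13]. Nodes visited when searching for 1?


BST root = 18
Search for 1: compare at each node
Path: [18, 7, 1]


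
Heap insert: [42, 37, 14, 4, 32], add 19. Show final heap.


Append 19: [42, 37, 14, 4, 32, 19]
Bubble up: swap idx 5(19) with idx 2(14)
Result: [42, 37, 19, 4, 32, 14]


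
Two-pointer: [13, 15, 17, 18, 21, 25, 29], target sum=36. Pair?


Two pointers: lo=0, hi=6
Found pair: (15, 21) summing to 36


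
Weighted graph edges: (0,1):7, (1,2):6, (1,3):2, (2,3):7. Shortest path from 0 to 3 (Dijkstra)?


Dijkstra from 0:
Distances: {0: 0, 1: 7, 2: 13, 3: 9}
Shortest distance to 3 = 9, path = [0, 1, 3]


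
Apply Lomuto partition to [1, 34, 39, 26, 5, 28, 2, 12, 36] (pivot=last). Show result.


Elements <= 36 go left of pivot.
Result: [1, 34, 26, 5, 28, 2, 12, 36, 39], pivot at index 7


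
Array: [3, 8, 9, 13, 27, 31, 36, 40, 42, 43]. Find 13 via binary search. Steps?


Search for 13:
[0,9] mid=4 arr[4]=27
[0,3] mid=1 arr[1]=8
[2,3] mid=2 arr[2]=9
[3,3] mid=3 arr[3]=13
Total: 4 comparisons


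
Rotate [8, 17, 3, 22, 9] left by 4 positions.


Left rotate by 4: [9, 8, 17, 3, 22]


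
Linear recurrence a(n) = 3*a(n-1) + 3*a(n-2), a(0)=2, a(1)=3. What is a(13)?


Build bottom-up:
...a(11)=2326239, a(12)=8819442, a(13)=3*8819442+3*2326239=33437043


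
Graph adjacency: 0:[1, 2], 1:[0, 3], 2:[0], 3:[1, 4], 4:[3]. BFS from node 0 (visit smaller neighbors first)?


BFS queue: start with [0]
Visit order: [0, 1, 2, 3, 4]


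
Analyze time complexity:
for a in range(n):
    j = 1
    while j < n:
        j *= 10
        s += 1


Per nesting level: O(n) * O(log n) = O(n log n)
Complexity: O(n log n)


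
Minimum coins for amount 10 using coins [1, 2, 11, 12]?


dp[0]=0; dp[i]=1+min(dp[i-c] for c in coins)
...dp[5]=3, dp[6]=3, dp[7]=4, dp[8]=4, dp[9]=5, dp[10]=5
Minimum coins for 10 = 5


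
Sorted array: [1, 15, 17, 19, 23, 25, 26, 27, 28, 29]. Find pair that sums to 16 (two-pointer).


Two pointers: lo=0, hi=9
Found pair: (1, 15) summing to 16


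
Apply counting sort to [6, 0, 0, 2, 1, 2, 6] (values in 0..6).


Count array: [2, 1, 2, 0, 0, 0, 2]
Reconstruct: [0, 0, 1, 2, 2, 6, 6]


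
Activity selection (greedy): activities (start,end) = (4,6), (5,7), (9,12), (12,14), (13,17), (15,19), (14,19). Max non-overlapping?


Greedy: pick earliest-ending, then skip overlaps.
Selected (4 activities): [(4, 6), (9, 12), (12, 14), (15, 19)]


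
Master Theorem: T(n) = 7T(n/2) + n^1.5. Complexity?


a=7, b=2, c=1.5. log_2(7)=2.807 > c=1.5. Case 1: O(n^log_b(a)) = O(n^2.807)
Complexity: O(n^2.807)


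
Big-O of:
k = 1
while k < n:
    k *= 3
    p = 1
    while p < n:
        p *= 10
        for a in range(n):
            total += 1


Per nesting level: O(log n) * O(log n) * O(n) = O(n (log n)^2)
Complexity: O(n (log n)^2)


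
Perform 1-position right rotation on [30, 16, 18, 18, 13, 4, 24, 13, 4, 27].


Right rotate by 1: [27, 30, 16, 18, 18, 13, 4, 24, 13, 4]


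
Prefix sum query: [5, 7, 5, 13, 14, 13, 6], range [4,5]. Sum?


Prefix sums: [0, 5, 12, 17, 30, 44, 57, 63]
Sum[4..5] = prefix[6] - prefix[4] = 57 - 30 = 27


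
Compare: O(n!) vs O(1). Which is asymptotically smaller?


constant grows slower than factorial
O(1) is asymptotically smaller; O(n!) grows faster


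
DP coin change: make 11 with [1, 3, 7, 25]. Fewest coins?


dp[0]=0; dp[i]=1+min(dp[i-c] for c in coins)
...dp[6]=2, dp[7]=1, dp[8]=2, dp[9]=3, dp[10]=2, dp[11]=3
Minimum coins for 11 = 3


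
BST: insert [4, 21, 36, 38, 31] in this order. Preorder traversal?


Root = 4; build tree by BST insertion.
Preorder traversal: [4, 21, 36, 31, 38]


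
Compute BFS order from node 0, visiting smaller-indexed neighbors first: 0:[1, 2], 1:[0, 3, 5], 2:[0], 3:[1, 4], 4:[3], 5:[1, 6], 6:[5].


BFS queue: start with [0]
Visit order: [0, 1, 2, 3, 5, 4, 6]


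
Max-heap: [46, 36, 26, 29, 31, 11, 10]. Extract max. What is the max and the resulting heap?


Max = 46
Replace root with last, heapify down
Resulting heap: [36, 31, 26, 29, 10, 11]


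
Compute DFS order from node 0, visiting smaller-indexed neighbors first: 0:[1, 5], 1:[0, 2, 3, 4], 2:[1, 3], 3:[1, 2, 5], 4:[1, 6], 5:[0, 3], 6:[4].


DFS stack-based: start with [0]
Visit order: [0, 1, 2, 3, 5, 4, 6]


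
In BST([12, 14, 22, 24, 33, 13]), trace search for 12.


BST root = 12
Search for 12: compare at each node
Path: [12]


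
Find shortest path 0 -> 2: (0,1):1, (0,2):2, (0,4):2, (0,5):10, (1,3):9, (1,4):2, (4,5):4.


Dijkstra from 0:
Distances: {0: 0, 1: 1, 2: 2, 3: 10, 4: 2, 5: 6}
Shortest distance to 2 = 2, path = [0, 2]


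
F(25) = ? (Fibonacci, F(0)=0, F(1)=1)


F(n)=F(n-1)+F(n-2)
...F(23)=28657, F(24)=46368, F(25)=75025


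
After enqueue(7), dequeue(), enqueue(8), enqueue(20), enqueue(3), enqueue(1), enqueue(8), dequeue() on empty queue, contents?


enqueue(7) -> [7]
dequeue() returns 7 -> []
enqueue(8) -> [8]
enqueue(20) -> [8, 20]
enqueue(3) -> [8, 20, 3]
enqueue(1) -> [8, 20, 3, 1]
enqueue(8) -> [8, 20, 3, 1, 8]
dequeue() returns 8 -> [20, 3, 1, 8]
Final queue (front to back): [20, 3, 1, 8]


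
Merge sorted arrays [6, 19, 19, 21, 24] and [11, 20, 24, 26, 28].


Compare heads, take smaller each step.
Merged: [6, 11, 19, 19, 20, 21, 24, 24, 26, 28]


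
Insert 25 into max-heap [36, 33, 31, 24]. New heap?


Append 25: [36, 33, 31, 24, 25]
Bubble up: no swaps needed
Result: [36, 33, 31, 24, 25]


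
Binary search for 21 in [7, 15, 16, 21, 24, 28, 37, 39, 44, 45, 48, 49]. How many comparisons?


Search for 21:
[0,11] mid=5 arr[5]=28
[0,4] mid=2 arr[2]=16
[3,4] mid=3 arr[3]=21
Total: 3 comparisons


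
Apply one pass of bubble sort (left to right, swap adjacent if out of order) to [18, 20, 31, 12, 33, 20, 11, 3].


After one pass: [18, 20, 12, 31, 20, 11, 3, 33]


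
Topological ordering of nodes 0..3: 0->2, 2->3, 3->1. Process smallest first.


Kahn's algorithm, process smallest node first
Order: [0, 2, 3, 1]


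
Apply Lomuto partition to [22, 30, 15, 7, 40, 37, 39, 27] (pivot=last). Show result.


Elements <= 27 go left of pivot.
Result: [22, 15, 7, 27, 40, 37, 39, 30], pivot at index 3


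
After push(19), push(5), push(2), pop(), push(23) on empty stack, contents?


push(19) -> [19]
push(5) -> [19, 5]
push(2) -> [19, 5, 2]
pop() returns 2 -> [19, 5]
push(23) -> [19, 5, 23]
Final stack (bottom to top): [19, 5, 23]


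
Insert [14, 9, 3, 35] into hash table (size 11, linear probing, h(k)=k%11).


Insertions: 14->slot 3; 9->slot 9; 3->slot 4; 35->slot 2
Table: [None, None, 35, 14, 3, None, None, None, None, 9, None]


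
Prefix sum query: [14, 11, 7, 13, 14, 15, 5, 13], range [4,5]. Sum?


Prefix sums: [0, 14, 25, 32, 45, 59, 74, 79, 92]
Sum[4..5] = prefix[6] - prefix[4] = 74 - 45 = 29


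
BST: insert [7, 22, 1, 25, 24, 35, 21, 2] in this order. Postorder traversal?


Root = 7; build tree by BST insertion.
Postorder traversal: [2, 1, 21, 24, 35, 25, 22, 7]


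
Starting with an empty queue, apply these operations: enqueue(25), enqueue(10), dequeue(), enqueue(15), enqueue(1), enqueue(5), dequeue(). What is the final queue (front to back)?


enqueue(25) -> [25]
enqueue(10) -> [25, 10]
dequeue() returns 25 -> [10]
enqueue(15) -> [10, 15]
enqueue(1) -> [10, 15, 1]
enqueue(5) -> [10, 15, 1, 5]
dequeue() returns 10 -> [15, 1, 5]
Final queue (front to back): [15, 1, 5]


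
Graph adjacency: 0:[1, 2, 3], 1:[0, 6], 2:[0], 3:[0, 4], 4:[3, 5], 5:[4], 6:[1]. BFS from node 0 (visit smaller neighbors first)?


BFS queue: start with [0]
Visit order: [0, 1, 2, 3, 6, 4, 5]


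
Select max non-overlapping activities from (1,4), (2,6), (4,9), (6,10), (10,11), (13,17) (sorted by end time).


Greedy: pick earliest-ending, then skip overlaps.
Selected (4 activities): [(1, 4), (4, 9), (10, 11), (13, 17)]


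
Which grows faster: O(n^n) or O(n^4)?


quartic grows slower than n^n
O(n^4) is asymptotically smaller; O(n^n) grows faster


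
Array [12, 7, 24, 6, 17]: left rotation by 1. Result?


Left rotate by 1: [7, 24, 6, 17, 12]


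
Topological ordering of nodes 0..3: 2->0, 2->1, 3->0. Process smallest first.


Kahn's algorithm, process smallest node first
Order: [2, 1, 3, 0]


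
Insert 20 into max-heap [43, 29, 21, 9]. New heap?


Append 20: [43, 29, 21, 9, 20]
Bubble up: no swaps needed
Result: [43, 29, 21, 9, 20]


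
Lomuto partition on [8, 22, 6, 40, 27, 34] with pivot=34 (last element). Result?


Elements <= 34 go left of pivot.
Result: [8, 22, 6, 27, 34, 40], pivot at index 4


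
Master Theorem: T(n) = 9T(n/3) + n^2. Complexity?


a=9, b=3, c=2. log_3(9)=2 = c=2. Case 2: O(n^c log n) = O(n^2 log n)
Complexity: O(n^2 log n)


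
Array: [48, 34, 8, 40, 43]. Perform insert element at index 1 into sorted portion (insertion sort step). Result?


After one pass: [34, 48, 8, 40, 43]


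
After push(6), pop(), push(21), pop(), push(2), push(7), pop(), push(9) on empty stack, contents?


push(6) -> [6]
pop() returns 6 -> []
push(21) -> [21]
pop() returns 21 -> []
push(2) -> [2]
push(7) -> [2, 7]
pop() returns 7 -> [2]
push(9) -> [2, 9]
Final stack (bottom to top): [2, 9]


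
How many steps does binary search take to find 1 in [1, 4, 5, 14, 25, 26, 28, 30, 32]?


Search for 1:
[0,8] mid=4 arr[4]=25
[0,3] mid=1 arr[1]=4
[0,0] mid=0 arr[0]=1
Total: 3 comparisons


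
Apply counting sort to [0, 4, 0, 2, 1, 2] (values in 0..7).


Count array: [2, 1, 2, 0, 1, 0, 0, 0]
Reconstruct: [0, 0, 1, 2, 2, 4]


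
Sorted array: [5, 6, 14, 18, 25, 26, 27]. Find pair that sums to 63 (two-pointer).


Two pointers: lo=0, hi=6
No pair sums to 63


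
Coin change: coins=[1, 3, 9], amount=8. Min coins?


dp[0]=0; dp[i]=1+min(dp[i-c] for c in coins)
...dp[3]=1, dp[4]=2, dp[5]=3, dp[6]=2, dp[7]=3, dp[8]=4
Minimum coins for 8 = 4


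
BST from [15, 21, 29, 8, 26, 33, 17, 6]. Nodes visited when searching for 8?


BST root = 15
Search for 8: compare at each node
Path: [15, 8]


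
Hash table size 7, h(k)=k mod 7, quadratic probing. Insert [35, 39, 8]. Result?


Insertions: 35->slot 0; 39->slot 4; 8->slot 1
Table: [35, 8, None, None, 39, None, None]


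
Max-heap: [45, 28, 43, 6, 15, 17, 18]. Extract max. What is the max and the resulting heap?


Max = 45
Replace root with last, heapify down
Resulting heap: [43, 28, 18, 6, 15, 17]


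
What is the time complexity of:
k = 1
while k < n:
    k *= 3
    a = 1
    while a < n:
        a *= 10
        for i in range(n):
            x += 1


Per nesting level: O(log n) * O(log n) * O(n) = O(n (log n)^2)
Complexity: O(n (log n)^2)


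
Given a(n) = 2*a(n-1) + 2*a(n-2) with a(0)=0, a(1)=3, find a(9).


Build bottom-up:
...a(7)=984, a(8)=2688, a(9)=2*2688+2*984=7344


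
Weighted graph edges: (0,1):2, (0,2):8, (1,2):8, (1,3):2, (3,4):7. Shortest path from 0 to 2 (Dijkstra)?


Dijkstra from 0:
Distances: {0: 0, 1: 2, 2: 8, 3: 4, 4: 11}
Shortest distance to 2 = 8, path = [0, 2]


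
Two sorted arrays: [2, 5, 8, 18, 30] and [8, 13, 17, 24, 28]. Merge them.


Compare heads, take smaller each step.
Merged: [2, 5, 8, 8, 13, 17, 18, 24, 28, 30]


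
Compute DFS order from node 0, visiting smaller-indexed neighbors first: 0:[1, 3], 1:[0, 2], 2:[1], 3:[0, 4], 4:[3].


DFS stack-based: start with [0]
Visit order: [0, 1, 2, 3, 4]


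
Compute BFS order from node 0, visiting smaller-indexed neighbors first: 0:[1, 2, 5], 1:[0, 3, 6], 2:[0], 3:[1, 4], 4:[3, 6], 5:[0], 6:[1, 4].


BFS queue: start with [0]
Visit order: [0, 1, 2, 5, 3, 6, 4]


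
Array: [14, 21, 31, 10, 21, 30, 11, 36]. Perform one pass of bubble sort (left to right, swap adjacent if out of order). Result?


After one pass: [14, 21, 10, 21, 30, 11, 31, 36]


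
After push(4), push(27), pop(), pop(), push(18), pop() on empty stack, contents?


push(4) -> [4]
push(27) -> [4, 27]
pop() returns 27 -> [4]
pop() returns 4 -> []
push(18) -> [18]
pop() returns 18 -> []
Final stack (bottom to top): []


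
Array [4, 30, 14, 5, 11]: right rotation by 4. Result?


Right rotate by 4: [30, 14, 5, 11, 4]


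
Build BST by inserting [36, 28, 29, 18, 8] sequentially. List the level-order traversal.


Root = 36; build tree by BST insertion.
Level-Order traversal: [36, 28, 18, 29, 8]


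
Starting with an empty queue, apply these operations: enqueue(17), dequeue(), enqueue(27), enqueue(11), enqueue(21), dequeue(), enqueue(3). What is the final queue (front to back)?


enqueue(17) -> [17]
dequeue() returns 17 -> []
enqueue(27) -> [27]
enqueue(11) -> [27, 11]
enqueue(21) -> [27, 11, 21]
dequeue() returns 27 -> [11, 21]
enqueue(3) -> [11, 21, 3]
Final queue (front to back): [11, 21, 3]


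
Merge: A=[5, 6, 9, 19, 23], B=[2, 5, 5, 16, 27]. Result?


Compare heads, take smaller each step.
Merged: [2, 5, 5, 5, 6, 9, 16, 19, 23, 27]


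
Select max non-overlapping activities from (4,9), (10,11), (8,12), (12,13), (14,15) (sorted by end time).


Greedy: pick earliest-ending, then skip overlaps.
Selected (4 activities): [(4, 9), (10, 11), (12, 13), (14, 15)]


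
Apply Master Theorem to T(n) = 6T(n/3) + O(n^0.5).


a=6, b=3, c=0.5. log_3(6)=1.631 > c=0.5. Case 1: O(n^log_b(a)) = O(n^1.631)
Complexity: O(n^1.631)


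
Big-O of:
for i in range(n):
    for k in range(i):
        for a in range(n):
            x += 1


Per nesting level: O(n) * O(n) [triangular over i] * O(n) = O(n^3)
Complexity: O(n^3)


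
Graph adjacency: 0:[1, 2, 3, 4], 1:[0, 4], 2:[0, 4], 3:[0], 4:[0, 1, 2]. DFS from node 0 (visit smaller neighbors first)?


DFS stack-based: start with [0]
Visit order: [0, 1, 4, 2, 3]


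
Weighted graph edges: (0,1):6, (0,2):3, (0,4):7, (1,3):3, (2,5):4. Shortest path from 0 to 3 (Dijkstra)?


Dijkstra from 0:
Distances: {0: 0, 1: 6, 2: 3, 3: 9, 4: 7, 5: 7}
Shortest distance to 3 = 9, path = [0, 1, 3]


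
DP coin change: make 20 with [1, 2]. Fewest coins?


dp[0]=0; dp[i]=1+min(dp[i-c] for c in coins)
...dp[15]=8, dp[16]=8, dp[17]=9, dp[18]=9, dp[19]=10, dp[20]=10
Minimum coins for 20 = 10


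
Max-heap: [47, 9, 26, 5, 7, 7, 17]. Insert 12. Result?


Append 12: [47, 9, 26, 5, 7, 7, 17, 12]
Bubble up: swap idx 7(12) with idx 3(5); swap idx 3(12) with idx 1(9)
Result: [47, 12, 26, 9, 7, 7, 17, 5]


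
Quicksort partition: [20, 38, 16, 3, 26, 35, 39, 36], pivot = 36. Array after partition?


Elements <= 36 go left of pivot.
Result: [20, 16, 3, 26, 35, 36, 39, 38], pivot at index 5


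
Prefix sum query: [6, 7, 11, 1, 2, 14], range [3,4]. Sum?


Prefix sums: [0, 6, 13, 24, 25, 27, 41]
Sum[3..4] = prefix[5] - prefix[3] = 27 - 24 = 3


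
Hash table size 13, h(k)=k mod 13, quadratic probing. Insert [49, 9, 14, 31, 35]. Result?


Insertions: 49->slot 10; 9->slot 9; 14->slot 1; 31->slot 5; 35->slot 0
Table: [35, 14, None, None, None, 31, None, None, None, 9, 49, None, None]


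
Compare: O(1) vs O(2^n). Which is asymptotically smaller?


constant grows slower than exponential
O(1) is asymptotically smaller; O(2^n) grows faster


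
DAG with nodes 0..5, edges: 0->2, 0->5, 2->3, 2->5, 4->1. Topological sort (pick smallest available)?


Kahn's algorithm, process smallest node first
Order: [0, 2, 3, 4, 1, 5]


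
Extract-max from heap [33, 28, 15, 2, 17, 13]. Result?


Max = 33
Replace root with last, heapify down
Resulting heap: [28, 17, 15, 2, 13]


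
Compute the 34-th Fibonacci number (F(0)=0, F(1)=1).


F(n)=F(n-1)+F(n-2)
...F(32)=2178309, F(33)=3524578, F(34)=5702887


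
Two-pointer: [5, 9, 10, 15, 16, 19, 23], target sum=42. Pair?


Two pointers: lo=0, hi=6
Found pair: (19, 23) summing to 42


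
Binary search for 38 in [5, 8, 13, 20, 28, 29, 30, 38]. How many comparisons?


Search for 38:
[0,7] mid=3 arr[3]=20
[4,7] mid=5 arr[5]=29
[6,7] mid=6 arr[6]=30
[7,7] mid=7 arr[7]=38
Total: 4 comparisons


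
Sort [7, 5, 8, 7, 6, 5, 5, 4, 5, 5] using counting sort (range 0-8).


Count array: [0, 0, 0, 0, 1, 5, 1, 2, 1]
Reconstruct: [4, 5, 5, 5, 5, 5, 6, 7, 7, 8]


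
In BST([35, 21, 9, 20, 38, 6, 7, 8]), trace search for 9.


BST root = 35
Search for 9: compare at each node
Path: [35, 21, 9]


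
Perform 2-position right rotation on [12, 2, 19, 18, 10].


Right rotate by 2: [18, 10, 12, 2, 19]


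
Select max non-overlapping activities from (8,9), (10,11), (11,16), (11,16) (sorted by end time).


Greedy: pick earliest-ending, then skip overlaps.
Selected (3 activities): [(8, 9), (10, 11), (11, 16)]


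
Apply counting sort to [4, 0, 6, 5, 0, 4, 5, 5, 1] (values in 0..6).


Count array: [2, 1, 0, 0, 2, 3, 1]
Reconstruct: [0, 0, 1, 4, 4, 5, 5, 5, 6]


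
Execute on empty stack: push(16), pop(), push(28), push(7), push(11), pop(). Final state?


push(16) -> [16]
pop() returns 16 -> []
push(28) -> [28]
push(7) -> [28, 7]
push(11) -> [28, 7, 11]
pop() returns 11 -> [28, 7]
Final stack (bottom to top): [28, 7]


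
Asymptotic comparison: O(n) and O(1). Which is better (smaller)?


constant grows slower than linear
O(1) is asymptotically smaller; O(n) grows faster


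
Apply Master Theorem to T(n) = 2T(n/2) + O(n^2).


a=2, b=2, c=2. log_2(2)=1 < c=2. Case 3: O(n^c) = O(n^2)
Complexity: O(n^2)


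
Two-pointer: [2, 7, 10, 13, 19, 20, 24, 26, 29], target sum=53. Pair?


Two pointers: lo=0, hi=8
Found pair: (24, 29) summing to 53


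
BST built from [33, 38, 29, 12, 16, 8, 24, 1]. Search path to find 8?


BST root = 33
Search for 8: compare at each node
Path: [33, 29, 12, 8]


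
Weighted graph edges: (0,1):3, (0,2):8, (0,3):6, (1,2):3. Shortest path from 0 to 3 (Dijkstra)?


Dijkstra from 0:
Distances: {0: 0, 1: 3, 2: 6, 3: 6}
Shortest distance to 3 = 6, path = [0, 3]


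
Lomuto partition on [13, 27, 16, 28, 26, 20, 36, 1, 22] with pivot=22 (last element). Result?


Elements <= 22 go left of pivot.
Result: [13, 16, 20, 1, 22, 27, 36, 28, 26], pivot at index 4


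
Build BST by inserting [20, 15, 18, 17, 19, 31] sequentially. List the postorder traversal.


Root = 20; build tree by BST insertion.
Postorder traversal: [17, 19, 18, 15, 31, 20]


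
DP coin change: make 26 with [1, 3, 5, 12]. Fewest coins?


dp[0]=0; dp[i]=1+min(dp[i-c] for c in coins)
...dp[21]=4, dp[22]=3, dp[23]=4, dp[24]=2, dp[25]=3, dp[26]=4
Minimum coins for 26 = 4


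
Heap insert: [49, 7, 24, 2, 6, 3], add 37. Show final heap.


Append 37: [49, 7, 24, 2, 6, 3, 37]
Bubble up: swap idx 6(37) with idx 2(24)
Result: [49, 7, 37, 2, 6, 3, 24]


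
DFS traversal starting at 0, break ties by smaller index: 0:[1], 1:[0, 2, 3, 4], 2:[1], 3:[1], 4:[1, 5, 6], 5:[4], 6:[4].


DFS stack-based: start with [0]
Visit order: [0, 1, 2, 3, 4, 5, 6]


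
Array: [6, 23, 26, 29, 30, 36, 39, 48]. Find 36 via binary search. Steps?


Search for 36:
[0,7] mid=3 arr[3]=29
[4,7] mid=5 arr[5]=36
Total: 2 comparisons


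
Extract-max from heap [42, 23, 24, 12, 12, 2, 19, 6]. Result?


Max = 42
Replace root with last, heapify down
Resulting heap: [24, 23, 19, 12, 12, 2, 6]


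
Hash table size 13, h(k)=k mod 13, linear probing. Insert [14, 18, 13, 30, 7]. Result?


Insertions: 14->slot 1; 18->slot 5; 13->slot 0; 30->slot 4; 7->slot 7
Table: [13, 14, None, None, 30, 18, None, 7, None, None, None, None, None]


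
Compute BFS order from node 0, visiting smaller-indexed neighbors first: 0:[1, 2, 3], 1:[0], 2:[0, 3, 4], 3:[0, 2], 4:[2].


BFS queue: start with [0]
Visit order: [0, 1, 2, 3, 4]


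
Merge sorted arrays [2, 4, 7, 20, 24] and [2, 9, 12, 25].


Compare heads, take smaller each step.
Merged: [2, 2, 4, 7, 9, 12, 20, 24, 25]


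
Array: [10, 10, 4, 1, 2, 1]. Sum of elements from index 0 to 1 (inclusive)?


Prefix sums: [0, 10, 20, 24, 25, 27, 28]
Sum[0..1] = prefix[2] - prefix[0] = 20 - 0 = 20
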